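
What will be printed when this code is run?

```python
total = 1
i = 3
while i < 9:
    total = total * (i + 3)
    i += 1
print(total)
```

332640

i=3: total = 1*6 = 6
i=4: total = 6*7 = 42
i=5: total = 42*8 = 336
i=6: total = 336*9 = 3024
i=7: total = 3024*10 = 30240
i=8: total = 30240*11 = 332640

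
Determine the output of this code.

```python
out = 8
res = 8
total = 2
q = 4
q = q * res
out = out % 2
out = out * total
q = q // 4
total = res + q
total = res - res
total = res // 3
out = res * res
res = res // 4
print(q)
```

q = 4*8 = 32
out = 8%2 = 0
out = 0*2 = 0
q = 32//4 = 8
total = 8+8 = 16
total = 8-8 = 0
total = 8//3 = 2
out = 8*8 = 64
res = 8//4 = 2

8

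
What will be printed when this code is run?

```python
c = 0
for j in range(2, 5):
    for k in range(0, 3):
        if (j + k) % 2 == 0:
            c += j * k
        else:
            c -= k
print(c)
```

11

j=2,k=0: even sum, c = 0+0 = 0
j=2,k=1: odd sum, c = 0-1 = -1
j=2,k=2: even sum, c = (-1)+4 = 3
j=3,k=0: odd sum, c = 3-0 = 3
j=3,k=1: even sum, c = 3+3 = 6
j=3,k=2: odd sum, c = 6-2 = 4
j=4,k=0: even sum, c = 4+0 = 4
j=4,k=1: odd sum, c = 4-1 = 3
j=4,k=2: even sum, c = 3+8 = 11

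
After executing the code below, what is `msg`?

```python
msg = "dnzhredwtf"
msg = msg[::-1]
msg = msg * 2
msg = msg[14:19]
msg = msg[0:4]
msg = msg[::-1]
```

reverse → 'ftwderhznd'
repeat ×2 → 'ftwderhzndftwderhznd'
slice [14:19] → 'erhzn'
slice [0:4] → 'erhz'
reverse → 'zhre'

'zhre'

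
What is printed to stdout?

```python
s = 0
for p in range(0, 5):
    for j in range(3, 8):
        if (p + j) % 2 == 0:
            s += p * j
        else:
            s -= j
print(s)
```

55

p=0,j=3: odd sum, s = 0-3 = -3
p=0,j=4: even sum, s = (-3)+0 = -3
p=0,j=5: odd sum, s = (-3)-5 = -8
p=0,j=6: even sum, s = (-8)+0 = -8
p=0,j=7: odd sum, s = (-8)-7 = -15
p=1,j=3: even sum, s = (-15)+3 = -12
p=1,j=4: odd sum, s = (-12)-4 = -16
p=1,j=5: even sum, s = (-16)+5 = -11
p=1,j=6: odd sum, s = (-11)-6 = -17
p=1,j=7: even sum, s = (-17)+7 = -10
p=2,j=3: odd sum, s = (-10)-3 = -13
p=2,j=4: even sum, s = (-13)+8 = -5
p=2,j=5: odd sum, s = (-5)-5 = -10
p=2,j=6: even sum, s = (-10)+12 = 2
p=2,j=7: odd sum, s = 2-7 = -5
p=3,j=3: even sum, s = (-5)+9 = 4
p=3,j=4: odd sum, s = 4-4 = 0
p=3,j=5: even sum, s = 0+15 = 15
p=3,j=6: odd sum, s = 15-6 = 9
p=3,j=7: even sum, s = 9+21 = 30
p=4,j=3: odd sum, s = 30-3 = 27
p=4,j=4: even sum, s = 27+16 = 43
p=4,j=5: odd sum, s = 43-5 = 38
p=4,j=6: even sum, s = 38+24 = 62
p=4,j=7: odd sum, s = 62-7 = 55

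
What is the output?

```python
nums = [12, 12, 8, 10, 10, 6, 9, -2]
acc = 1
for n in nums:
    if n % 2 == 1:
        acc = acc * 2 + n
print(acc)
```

11

n=12: not odd
n=12: not odd
n=8: not odd
n=10: not odd
n=10: not odd
n=6: not odd
n=9: odd, acc = 1*2+9 = 11
n=-2: not odd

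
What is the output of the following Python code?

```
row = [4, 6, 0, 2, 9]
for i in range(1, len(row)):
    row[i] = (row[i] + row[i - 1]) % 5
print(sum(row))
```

7

i=1: row[1] = (6+4)%5 = 0 → [4, 0, 0, 2, 9]
i=2: row[2] = (0+0)%5 = 0 → [4, 0, 0, 2, 9]
i=3: row[3] = (2+0)%5 = 2 → [4, 0, 0, 2, 9]
i=4: row[4] = (9+2)%5 = 1 → [4, 0, 0, 2, 1]
sum = 7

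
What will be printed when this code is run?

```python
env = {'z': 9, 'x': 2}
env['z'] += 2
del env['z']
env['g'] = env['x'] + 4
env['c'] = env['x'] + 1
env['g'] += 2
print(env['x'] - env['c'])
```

env['z'] = 9+2 = 11 → {'z': 11, 'x': 2}
del 'z' → {'x': 2}
env['g'] = env['x']+4 = 6 → {'x': 2, 'g': 6}
env['c'] = env['x']+1 = 3 → {'x': 2, 'g': 6, 'c': 3}
env['g'] = 6+2 = 8 → {'x': 2, 'g': 8, 'c': 3}
env['x']-env['c'] = 2-3 = -1

-1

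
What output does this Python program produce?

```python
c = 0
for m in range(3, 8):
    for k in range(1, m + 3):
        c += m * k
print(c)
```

800

m=3,k=1: c = 0+3 = 3
m=3,k=2: c = 3+6 = 9
m=3,k=3: c = 9+9 = 18
m=3,k=4: c = 18+12 = 30
m=3,k=5: c = 30+15 = 45
m=4,k=1: c = 45+4 = 49
m=4,k=2: c = 49+8 = 57
m=4,k=3: c = 57+12 = 69
m=4,k=4: c = 69+16 = 85
m=4,k=5: c = 85+20 = 105
m=4,k=6: c = 105+24 = 129
m=5,k=1: c = 129+5 = 134
m=5,k=2: c = 134+10 = 144
m=5,k=3: c = 144+15 = 159
m=5,k=4: c = 159+20 = 179
m=5,k=5: c = 179+25 = 204
m=5,k=6: c = 204+30 = 234
m=5,k=7: c = 234+35 = 269
m=6,k=1: c = 269+6 = 275
m=6,k=2: c = 275+12 = 287
m=6,k=3: c = 287+18 = 305
m=6,k=4: c = 305+24 = 329
m=6,k=5: c = 329+30 = 359
m=6,k=6: c = 359+36 = 395
m=6,k=7: c = 395+42 = 437
m=6,k=8: c = 437+48 = 485
m=7,k=1: c = 485+7 = 492
m=7,k=2: c = 492+14 = 506
m=7,k=3: c = 506+21 = 527
m=7,k=4: c = 527+28 = 555
m=7,k=5: c = 555+35 = 590
m=7,k=6: c = 590+42 = 632
m=7,k=7: c = 632+49 = 681
m=7,k=8: c = 681+56 = 737
m=7,k=9: c = 737+63 = 800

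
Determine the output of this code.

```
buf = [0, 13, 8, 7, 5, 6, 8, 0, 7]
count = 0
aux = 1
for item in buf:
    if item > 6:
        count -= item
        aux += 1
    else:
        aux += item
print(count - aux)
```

-60

item=0: not >6; aux=1
item=13: >6, count = 0-13 = -13; aux=2
item=8: >6, count = (-13)-8 = -21; aux=3
item=7: >6, count = (-21)-7 = -28; aux=4
item=5: not >6; aux=9
item=6: not >6; aux=15
item=8: >6, count = (-28)-8 = -36; aux=16
item=0: not >6; aux=16
item=7: >6, count = (-36)-7 = -43; aux=17
count-aux = (-43)-17 = -60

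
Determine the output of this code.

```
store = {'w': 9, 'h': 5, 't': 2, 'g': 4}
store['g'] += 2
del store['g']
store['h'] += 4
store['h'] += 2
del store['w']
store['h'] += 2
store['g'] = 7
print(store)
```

store['g'] = 4+2 = 6 → {'w': 9, 'h': 5, 't': 2, 'g': 6}
del 'g' → {'w': 9, 'h': 5, 't': 2}
store['h'] = 5+4 = 9 → {'w': 9, 'h': 9, 't': 2}
store['h'] = 9+2 = 11 → {'w': 9, 'h': 11, 't': 2}
del 'w' → {'h': 11, 't': 2}
store['h'] = 11+2 = 13 → {'h': 13, 't': 2}
store['g'] = 7 → {'h': 13, 't': 2, 'g': 7}

{'h': 13, 't': 2, 'g': 7}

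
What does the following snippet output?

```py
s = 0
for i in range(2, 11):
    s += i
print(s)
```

54

i=2: s = 0+2 = 2
i=3: s = 2+3 = 5
i=4: s = 5+4 = 9
i=5: s = 9+5 = 14
i=6: s = 14+6 = 20
i=7: s = 20+7 = 27
i=8: s = 27+8 = 35
i=9: s = 35+9 = 44
i=10: s = 44+10 = 54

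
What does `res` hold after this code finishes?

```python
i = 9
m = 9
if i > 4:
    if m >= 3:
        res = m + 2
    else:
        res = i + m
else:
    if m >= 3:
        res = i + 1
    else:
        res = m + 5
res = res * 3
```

i=9, m=9
i > 4 is True; m >= 3 is True
→ res = m + 2 = 11
res = 11*3 = 33

33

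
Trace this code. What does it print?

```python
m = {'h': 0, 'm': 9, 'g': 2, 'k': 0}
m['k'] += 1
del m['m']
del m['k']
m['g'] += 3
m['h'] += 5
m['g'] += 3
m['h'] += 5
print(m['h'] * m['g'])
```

m['k'] = 0+1 = 1 → {'h': 0, 'm': 9, 'g': 2, 'k': 1}
del 'm' → {'h': 0, 'g': 2, 'k': 1}
del 'k' → {'h': 0, 'g': 2}
m['g'] = 2+3 = 5 → {'h': 0, 'g': 5}
m['h'] = 0+5 = 5 → {'h': 5, 'g': 5}
m['g'] = 5+3 = 8 → {'h': 5, 'g': 8}
m['h'] = 5+5 = 10 → {'h': 10, 'g': 8}
m['h']*m['g'] = 10*8 = 80

80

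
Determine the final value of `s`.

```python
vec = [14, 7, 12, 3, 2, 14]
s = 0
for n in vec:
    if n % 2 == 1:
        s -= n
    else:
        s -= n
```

-52

n=14: not odd, s = 0-14 = -14
n=7: odd, s = (-14)-7 = -21
n=12: not odd, s = (-21)-12 = -33
n=3: odd, s = (-33)-3 = -36
n=2: not odd, s = (-36)-2 = -38
n=14: not odd, s = (-38)-14 = -52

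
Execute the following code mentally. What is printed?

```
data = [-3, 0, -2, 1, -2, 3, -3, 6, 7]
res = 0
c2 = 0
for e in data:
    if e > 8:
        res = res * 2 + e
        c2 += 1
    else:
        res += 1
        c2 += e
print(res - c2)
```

e=-3: not >8, res = 0+1 = 1; c2=-3
e=0: not >8, res = 1+1 = 2; c2=-3
e=-2: not >8, res = 2+1 = 3; c2=-5
e=1: not >8, res = 3+1 = 4; c2=-4
e=-2: not >8, res = 4+1 = 5; c2=-6
e=3: not >8, res = 5+1 = 6; c2=-3
e=-3: not >8, res = 6+1 = 7; c2=-6
e=6: not >8, res = 7+1 = 8; c2=0
e=7: not >8, res = 8+1 = 9; c2=7
res-c2 = 9-7 = 2

2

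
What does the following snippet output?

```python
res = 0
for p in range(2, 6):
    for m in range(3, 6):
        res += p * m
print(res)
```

168

p=2,m=3: res = 0+6 = 6
p=2,m=4: res = 6+8 = 14
p=2,m=5: res = 14+10 = 24
p=3,m=3: res = 24+9 = 33
p=3,m=4: res = 33+12 = 45
p=3,m=5: res = 45+15 = 60
p=4,m=3: res = 60+12 = 72
p=4,m=4: res = 72+16 = 88
p=4,m=5: res = 88+20 = 108
p=5,m=3: res = 108+15 = 123
p=5,m=4: res = 123+20 = 143
p=5,m=5: res = 143+25 = 168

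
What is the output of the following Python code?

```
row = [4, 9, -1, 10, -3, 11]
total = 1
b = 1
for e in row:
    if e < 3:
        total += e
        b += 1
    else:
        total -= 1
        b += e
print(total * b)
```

-259

e=4: not <3, total = 1-1 = 0; b=5
e=9: not <3, total = 0-1 = -1; b=14
e=-1: <3, total = (-1)+(-1) = -2; b=15
e=10: not <3, total = (-2)-1 = -3; b=25
e=-3: <3, total = (-3)+(-3) = -6; b=26
e=11: not <3, total = (-6)-1 = -7; b=37
total*b = (-7)*37 = -259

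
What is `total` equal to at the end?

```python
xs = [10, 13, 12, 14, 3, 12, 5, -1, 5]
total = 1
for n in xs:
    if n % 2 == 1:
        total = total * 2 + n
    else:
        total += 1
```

n=10: not odd, total = 1+1 = 2
n=13: odd, total = 2*2+13 = 17
n=12: not odd, total = 17+1 = 18
n=14: not odd, total = 18+1 = 19
n=3: odd, total = 19*2+3 = 41
n=12: not odd, total = 41+1 = 42
n=5: odd, total = 42*2+5 = 89
n=-1: odd, total = 89*2+(-1) = 177
n=5: odd, total = 177*2+5 = 359

359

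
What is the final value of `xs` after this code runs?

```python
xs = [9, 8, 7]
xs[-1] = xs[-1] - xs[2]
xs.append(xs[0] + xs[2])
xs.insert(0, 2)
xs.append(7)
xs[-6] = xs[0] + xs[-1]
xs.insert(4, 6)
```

[9, 9, 8, 0, 6, 9, 7]

xs[-1] = xs[-1]-xs[2] = 7-7 = 0 → [9, 8, 0]
append xs[0]+xs[2] = 9+0 = 9 → [9, 8, 0, 9]
insert 2 at 0 → [2, 9, 8, 0, 9]
append 7 → [2, 9, 8, 0, 9, 7]
xs[-6] = xs[0]+xs[-1] = 2+7 = 9 → [9, 9, 8, 0, 9, 7]
insert 6 at 4 → [9, 9, 8, 0, 6, 9, 7]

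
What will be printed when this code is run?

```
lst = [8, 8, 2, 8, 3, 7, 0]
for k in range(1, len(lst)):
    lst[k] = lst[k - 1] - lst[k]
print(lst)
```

k=1: lst[1] = 8-8 = 0 → [8, 0, 2, 8, 3, 7, 0]
k=2: lst[2] = 0-2 = -2 → [8, 0, -2, 8, 3, 7, 0]
k=3: lst[3] = (-2)-8 = -10 → [8, 0, -2, -10, 3, 7, 0]
k=4: lst[4] = (-10)-3 = -13 → [8, 0, -2, -10, -13, 7, 0]
k=5: lst[5] = (-13)-7 = -20 → [8, 0, -2, -10, -13, -20, 0]
k=6: lst[6] = (-20)-0 = -20 → [8, 0, -2, -10, -13, -20, -20]

[8, 0, -2, -10, -13, -20, -20]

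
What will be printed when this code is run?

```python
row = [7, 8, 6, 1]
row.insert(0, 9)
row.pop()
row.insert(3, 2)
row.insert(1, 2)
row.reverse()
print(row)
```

insert 9 at 0 → [9, 7, 8, 6, 1]
pop() removes 1 → [9, 7, 8, 6]
insert 2 at 3 → [9, 7, 8, 2, 6]
insert 2 at 1 → [9, 2, 7, 8, 2, 6]
reverse → [6, 2, 8, 7, 2, 9]

[6, 2, 8, 7, 2, 9]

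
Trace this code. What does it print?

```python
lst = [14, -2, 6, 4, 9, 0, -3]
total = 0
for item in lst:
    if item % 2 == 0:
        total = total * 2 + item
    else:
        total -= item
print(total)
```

225

item=14: even, total = 0*2+14 = 14
item=-2: even, total = 14*2+(-2) = 26
item=6: even, total = 26*2+6 = 58
item=4: even, total = 58*2+4 = 120
item=9: not even, total = 120-9 = 111
item=0: even, total = 111*2+0 = 222
item=-3: not even, total = 222-(-3) = 225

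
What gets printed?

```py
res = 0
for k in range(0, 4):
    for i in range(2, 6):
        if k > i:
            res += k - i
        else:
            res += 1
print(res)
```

16

k=0,i=2: not 0>2, res = 0+1 = 1
k=0,i=3: not 0>3, res = 1+1 = 2
k=0,i=4: not 0>4, res = 2+1 = 3
k=0,i=5: not 0>5, res = 3+1 = 4
k=1,i=2: not 1>2, res = 4+1 = 5
k=1,i=3: not 1>3, res = 5+1 = 6
k=1,i=4: not 1>4, res = 6+1 = 7
k=1,i=5: not 1>5, res = 7+1 = 8
k=2,i=2: not 2>2, res = 8+1 = 9
k=2,i=3: not 2>3, res = 9+1 = 10
k=2,i=4: not 2>4, res = 10+1 = 11
k=2,i=5: not 2>5, res = 11+1 = 12
k=3,i=2: 3>2, res = 12+1 = 13
k=3,i=3: not 3>3, res = 13+1 = 14
k=3,i=4: not 3>4, res = 14+1 = 15
k=3,i=5: not 3>5, res = 15+1 = 16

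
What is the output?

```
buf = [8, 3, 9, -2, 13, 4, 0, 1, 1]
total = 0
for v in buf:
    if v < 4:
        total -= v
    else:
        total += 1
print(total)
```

1

v=8: not <4, total = 0+1 = 1
v=3: <4, total = 1-3 = -2
v=9: not <4, total = (-2)+1 = -1
v=-2: <4, total = (-1)-(-2) = 1
v=13: not <4, total = 1+1 = 2
v=4: not <4, total = 2+1 = 3
v=0: <4, total = 3-0 = 3
v=1: <4, total = 3-1 = 2
v=1: <4, total = 2-1 = 1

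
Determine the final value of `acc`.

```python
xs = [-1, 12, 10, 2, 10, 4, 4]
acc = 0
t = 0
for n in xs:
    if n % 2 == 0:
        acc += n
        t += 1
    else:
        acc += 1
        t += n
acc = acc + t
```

n=-1: not even, acc = 0+1 = 1; t=-1
n=12: even, acc = 1+12 = 13; t=0
n=10: even, acc = 13+10 = 23; t=1
n=2: even, acc = 23+2 = 25; t=2
n=10: even, acc = 25+10 = 35; t=3
n=4: even, acc = 35+4 = 39; t=4
n=4: even, acc = 39+4 = 43; t=5
acc+t = 43+5 = 48

48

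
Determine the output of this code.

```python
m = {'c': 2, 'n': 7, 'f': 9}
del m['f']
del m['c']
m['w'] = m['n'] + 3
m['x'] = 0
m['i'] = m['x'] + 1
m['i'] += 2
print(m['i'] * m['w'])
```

del 'f' → {'c': 2, 'n': 7}
del 'c' → {'n': 7}
m['w'] = m['n']+3 = 10 → {'n': 7, 'w': 10}
m['x'] = 0 → {'n': 7, 'w': 10, 'x': 0}
m['i'] = m['x']+1 = 1 → {'n': 7, 'w': 10, 'x': 0, 'i': 1}
m['i'] = 1+2 = 3 → {'n': 7, 'w': 10, 'x': 0, 'i': 3}
m['i']*m['w'] = 3*10 = 30

30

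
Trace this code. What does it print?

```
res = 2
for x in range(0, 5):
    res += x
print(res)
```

12

x=0: res = 2+0 = 2
x=1: res = 2+1 = 3
x=2: res = 3+2 = 5
x=3: res = 5+3 = 8
x=4: res = 8+4 = 12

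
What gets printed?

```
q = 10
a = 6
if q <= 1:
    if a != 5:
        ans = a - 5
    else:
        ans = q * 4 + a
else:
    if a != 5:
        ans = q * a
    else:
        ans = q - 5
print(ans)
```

q=10, a=6
q <= 1 is False; a != 5 is True
→ ans = q * a = 60

60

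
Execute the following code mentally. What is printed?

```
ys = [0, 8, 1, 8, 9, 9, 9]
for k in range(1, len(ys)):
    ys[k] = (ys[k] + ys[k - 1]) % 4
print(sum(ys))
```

k=1: ys[1] = (8+0)%4 = 0 → [0, 0, 1, 8, 9, 9, 9]
k=2: ys[2] = (1+0)%4 = 1 → [0, 0, 1, 8, 9, 9, 9]
k=3: ys[3] = (8+1)%4 = 1 → [0, 0, 1, 1, 9, 9, 9]
k=4: ys[4] = (9+1)%4 = 2 → [0, 0, 1, 1, 2, 9, 9]
k=5: ys[5] = (9+2)%4 = 3 → [0, 0, 1, 1, 2, 3, 9]
k=6: ys[6] = (9+3)%4 = 0 → [0, 0, 1, 1, 2, 3, 0]
sum = 7

7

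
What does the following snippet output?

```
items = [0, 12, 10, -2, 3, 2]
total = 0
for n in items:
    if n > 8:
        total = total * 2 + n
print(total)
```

n=0: not >8
n=12: >8, total = 0*2+12 = 12
n=10: >8, total = 12*2+10 = 34
n=-2: not >8
n=3: not >8
n=2: not >8

34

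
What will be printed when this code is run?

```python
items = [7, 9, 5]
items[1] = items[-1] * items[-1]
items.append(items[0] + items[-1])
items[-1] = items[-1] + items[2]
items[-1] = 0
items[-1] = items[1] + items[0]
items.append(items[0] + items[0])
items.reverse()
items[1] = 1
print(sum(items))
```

items[1] = items[-1]*items[-1] = 5*5 = 25 → [7, 25, 5]
append items[0]+items[-1] = 7+5 = 12 → [7, 25, 5, 12]
items[-1] = items[-1]+items[2] = 12+5 = 17 → [7, 25, 5, 17]
items[-1] = 0 → [7, 25, 5, 0]
items[-1] = items[1]+items[0] = 25+7 = 32 → [7, 25, 5, 32]
append items[0]+items[0] = 7+7 = 14 → [7, 25, 5, 32, 14]
reverse → [14, 32, 5, 25, 7]
items[1] = 1 → [14, 1, 5, 25, 7]
sum = 52

52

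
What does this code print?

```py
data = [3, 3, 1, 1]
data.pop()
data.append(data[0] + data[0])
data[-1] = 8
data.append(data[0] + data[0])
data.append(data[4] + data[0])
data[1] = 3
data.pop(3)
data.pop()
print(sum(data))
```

13

pop() removes 1 → [3, 3, 1]
append data[0]+data[0] = 3+3 = 6 → [3, 3, 1, 6]
data[-1] = 8 → [3, 3, 1, 8]
append data[0]+data[0] = 3+3 = 6 → [3, 3, 1, 8, 6]
append data[4]+data[0] = 6+3 = 9 → [3, 3, 1, 8, 6, 9]
data[1] = 3 → [3, 3, 1, 8, 6, 9]
pop(3) removes 8 → [3, 3, 1, 6, 9]
pop() removes 9 → [3, 3, 1, 6]
sum = 13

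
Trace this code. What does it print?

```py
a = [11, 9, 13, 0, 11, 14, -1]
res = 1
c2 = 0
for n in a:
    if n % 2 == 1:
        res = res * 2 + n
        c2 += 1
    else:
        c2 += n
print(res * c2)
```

n=11: odd, res = 1*2+11 = 13; c2=1
n=9: odd, res = 13*2+9 = 35; c2=2
n=13: odd, res = 35*2+13 = 83; c2=3
n=0: not odd; c2=3
n=11: odd, res = 83*2+11 = 177; c2=4
n=14: not odd; c2=18
n=-1: odd, res = 177*2+(-1) = 353; c2=19
res*c2 = 353*19 = 6707

6707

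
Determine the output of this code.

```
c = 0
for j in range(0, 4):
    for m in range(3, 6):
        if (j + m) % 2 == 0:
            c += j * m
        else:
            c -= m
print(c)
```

j=0,m=3: odd sum, c = 0-3 = -3
j=0,m=4: even sum, c = (-3)+0 = -3
j=0,m=5: odd sum, c = (-3)-5 = -8
j=1,m=3: even sum, c = (-8)+3 = -5
j=1,m=4: odd sum, c = (-5)-4 = -9
j=1,m=5: even sum, c = (-9)+5 = -4
j=2,m=3: odd sum, c = (-4)-3 = -7
j=2,m=4: even sum, c = (-7)+8 = 1
j=2,m=5: odd sum, c = 1-5 = -4
j=3,m=3: even sum, c = (-4)+9 = 5
j=3,m=4: odd sum, c = 5-4 = 1
j=3,m=5: even sum, c = 1+15 = 16

16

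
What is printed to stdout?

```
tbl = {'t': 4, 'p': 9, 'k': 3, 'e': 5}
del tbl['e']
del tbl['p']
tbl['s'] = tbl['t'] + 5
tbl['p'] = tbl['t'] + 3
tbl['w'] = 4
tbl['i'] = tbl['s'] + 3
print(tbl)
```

{'t': 4, 'k': 3, 's': 9, 'p': 7, 'w': 4, 'i': 12}

del 'e' → {'t': 4, 'p': 9, 'k': 3}
del 'p' → {'t': 4, 'k': 3}
tbl['s'] = tbl['t']+5 = 9 → {'t': 4, 'k': 3, 's': 9}
tbl['p'] = tbl['t']+3 = 7 → {'t': 4, 'k': 3, 's': 9, 'p': 7}
tbl['w'] = 4 → {'t': 4, 'k': 3, 's': 9, 'p': 7, 'w': 4}
tbl['i'] = tbl['s']+3 = 12 → {'t': 4, 'k': 3, 's': 9, 'p': 7, 'w': 4, 'i': 12}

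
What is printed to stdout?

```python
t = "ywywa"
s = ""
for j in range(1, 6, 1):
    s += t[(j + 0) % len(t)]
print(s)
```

j=1: add t[1]='w' → 'w'
j=2: add t[2]='y' → 'wy'
j=3: add t[3]='w' → 'wyw'
j=4: add t[4]='a' → 'wywa'
j=5: add t[0]='y' → 'wyway'

wyway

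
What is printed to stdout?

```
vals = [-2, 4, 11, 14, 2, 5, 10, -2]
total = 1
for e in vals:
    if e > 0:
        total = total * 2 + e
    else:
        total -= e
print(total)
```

638

e=-2: not >0, total = 1-(-2) = 3
e=4: >0, total = 3*2+4 = 10
e=11: >0, total = 10*2+11 = 31
e=14: >0, total = 31*2+14 = 76
e=2: >0, total = 76*2+2 = 154
e=5: >0, total = 154*2+5 = 313
e=10: >0, total = 313*2+10 = 636
e=-2: not >0, total = 636-(-2) = 638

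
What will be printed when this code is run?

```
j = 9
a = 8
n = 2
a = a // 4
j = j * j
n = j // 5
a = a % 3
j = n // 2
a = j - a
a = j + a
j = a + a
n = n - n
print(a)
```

14

a = 8//4 = 2
j = 9*9 = 81
n = 81//5 = 16
a = 2%3 = 2
j = 16//2 = 8
a = 8-2 = 6
a = 8+6 = 14
j = 14+14 = 28
n = 16-16 = 0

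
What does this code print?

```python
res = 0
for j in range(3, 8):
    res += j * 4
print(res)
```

j=3: res = 0+3*4 = 12
j=4: res = 12+4*4 = 28
j=5: res = 28+5*4 = 48
j=6: res = 48+6*4 = 72
j=7: res = 72+7*4 = 100

100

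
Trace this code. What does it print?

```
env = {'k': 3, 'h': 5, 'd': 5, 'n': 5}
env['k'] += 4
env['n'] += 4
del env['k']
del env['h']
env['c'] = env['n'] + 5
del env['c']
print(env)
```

{'d': 5, 'n': 9}

env['k'] = 3+4 = 7 → {'k': 7, 'h': 5, 'd': 5, 'n': 5}
env['n'] = 5+4 = 9 → {'k': 7, 'h': 5, 'd': 5, 'n': 9}
del 'k' → {'h': 5, 'd': 5, 'n': 9}
del 'h' → {'d': 5, 'n': 9}
env['c'] = env['n']+5 = 14 → {'d': 5, 'n': 9, 'c': 14}
del 'c' → {'d': 5, 'n': 9}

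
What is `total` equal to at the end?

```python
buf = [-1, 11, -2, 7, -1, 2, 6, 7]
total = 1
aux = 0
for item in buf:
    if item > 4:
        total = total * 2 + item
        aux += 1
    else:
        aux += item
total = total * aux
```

302

item=-1: not >4; aux=-1
item=11: >4, total = 1*2+11 = 13; aux=0
item=-2: not >4; aux=-2
item=7: >4, total = 13*2+7 = 33; aux=-1
item=-1: not >4; aux=-2
item=2: not >4; aux=0
item=6: >4, total = 33*2+6 = 72; aux=1
item=7: >4, total = 72*2+7 = 151; aux=2
total*aux = 151*2 = 302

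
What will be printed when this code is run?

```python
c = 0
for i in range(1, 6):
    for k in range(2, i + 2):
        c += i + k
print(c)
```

105

i=1,k=2: c = 0+3 = 3
i=2,k=2: c = 3+4 = 7
i=2,k=3: c = 7+5 = 12
i=3,k=2: c = 12+5 = 17
i=3,k=3: c = 17+6 = 23
i=3,k=4: c = 23+7 = 30
i=4,k=2: c = 30+6 = 36
i=4,k=3: c = 36+7 = 43
i=4,k=4: c = 43+8 = 51
i=4,k=5: c = 51+9 = 60
i=5,k=2: c = 60+7 = 67
i=5,k=3: c = 67+8 = 75
i=5,k=4: c = 75+9 = 84
i=5,k=5: c = 84+10 = 94
i=5,k=6: c = 94+11 = 105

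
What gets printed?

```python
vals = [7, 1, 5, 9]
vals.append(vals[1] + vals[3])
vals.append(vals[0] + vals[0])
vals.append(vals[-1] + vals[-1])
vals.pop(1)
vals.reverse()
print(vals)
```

append vals[1]+vals[3] = 1+9 = 10 → [7, 1, 5, 9, 10]
append vals[0]+vals[0] = 7+7 = 14 → [7, 1, 5, 9, 10, 14]
append vals[-1]+vals[-1] = 14+14 = 28 → [7, 1, 5, 9, 10, 14, 28]
pop(1) removes 1 → [7, 5, 9, 10, 14, 28]
reverse → [28, 14, 10, 9, 5, 7]

[28, 14, 10, 9, 5, 7]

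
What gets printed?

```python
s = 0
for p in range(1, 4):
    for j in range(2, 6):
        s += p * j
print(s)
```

84

p=1,j=2: s = 0+2 = 2
p=1,j=3: s = 2+3 = 5
p=1,j=4: s = 5+4 = 9
p=1,j=5: s = 9+5 = 14
p=2,j=2: s = 14+4 = 18
p=2,j=3: s = 18+6 = 24
p=2,j=4: s = 24+8 = 32
p=2,j=5: s = 32+10 = 42
p=3,j=2: s = 42+6 = 48
p=3,j=3: s = 48+9 = 57
p=3,j=4: s = 57+12 = 69
p=3,j=5: s = 69+15 = 84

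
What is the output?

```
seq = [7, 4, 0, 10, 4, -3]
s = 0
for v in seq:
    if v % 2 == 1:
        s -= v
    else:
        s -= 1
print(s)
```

v=7: odd, s = 0-7 = -7
v=4: not odd, s = (-7)-1 = -8
v=0: not odd, s = (-8)-1 = -9
v=10: not odd, s = (-9)-1 = -10
v=4: not odd, s = (-10)-1 = -11
v=-3: odd, s = (-11)-(-3) = -8

-8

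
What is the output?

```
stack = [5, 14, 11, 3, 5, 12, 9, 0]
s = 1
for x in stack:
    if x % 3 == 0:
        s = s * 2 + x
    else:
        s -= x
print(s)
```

-414

x=5: not %3==0, s = 1-5 = -4
x=14: not %3==0, s = (-4)-14 = -18
x=11: not %3==0, s = (-18)-11 = -29
x=3: %3==0, s = (-29)*2+3 = -55
x=5: not %3==0, s = (-55)-5 = -60
x=12: %3==0, s = (-60)*2+12 = -108
x=9: %3==0, s = (-108)*2+9 = -207
x=0: %3==0, s = (-207)*2+0 = -414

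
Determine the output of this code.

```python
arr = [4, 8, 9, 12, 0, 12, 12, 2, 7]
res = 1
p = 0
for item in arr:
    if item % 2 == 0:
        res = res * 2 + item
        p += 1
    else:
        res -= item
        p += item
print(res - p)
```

item=4: even, res = 1*2+4 = 6; p=1
item=8: even, res = 6*2+8 = 20; p=2
item=9: not even, res = 20-9 = 11; p=11
item=12: even, res = 11*2+12 = 34; p=12
item=0: even, res = 34*2+0 = 68; p=13
item=12: even, res = 68*2+12 = 148; p=14
item=12: even, res = 148*2+12 = 308; p=15
item=2: even, res = 308*2+2 = 618; p=16
item=7: not even, res = 618-7 = 611; p=23
res-p = 611-23 = 588

588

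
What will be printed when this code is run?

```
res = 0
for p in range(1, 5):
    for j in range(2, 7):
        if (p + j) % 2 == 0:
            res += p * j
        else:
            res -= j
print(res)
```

p=1,j=2: odd sum, res = 0-2 = -2
p=1,j=3: even sum, res = (-2)+3 = 1
p=1,j=4: odd sum, res = 1-4 = -3
p=1,j=5: even sum, res = (-3)+5 = 2
p=1,j=6: odd sum, res = 2-6 = -4
p=2,j=2: even sum, res = (-4)+4 = 0
p=2,j=3: odd sum, res = 0-3 = -3
p=2,j=4: even sum, res = (-3)+8 = 5
p=2,j=5: odd sum, res = 5-5 = 0
p=2,j=6: even sum, res = 0+12 = 12
p=3,j=2: odd sum, res = 12-2 = 10
p=3,j=3: even sum, res = 10+9 = 19
p=3,j=4: odd sum, res = 19-4 = 15
p=3,j=5: even sum, res = 15+15 = 30
p=3,j=6: odd sum, res = 30-6 = 24
p=4,j=2: even sum, res = 24+8 = 32
p=4,j=3: odd sum, res = 32-3 = 29
p=4,j=4: even sum, res = 29+16 = 45
p=4,j=5: odd sum, res = 45-5 = 40
p=4,j=6: even sum, res = 40+24 = 64

64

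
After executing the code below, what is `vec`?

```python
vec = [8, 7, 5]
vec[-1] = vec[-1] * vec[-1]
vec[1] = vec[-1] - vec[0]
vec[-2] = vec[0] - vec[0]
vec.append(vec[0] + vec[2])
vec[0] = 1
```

[1, 0, 25, 33]

vec[-1] = vec[-1]*vec[-1] = 5*5 = 25 → [8, 7, 25]
vec[1] = vec[-1]-vec[0] = 25-8 = 17 → [8, 17, 25]
vec[-2] = vec[0]-vec[0] = 8-8 = 0 → [8, 0, 25]
append vec[0]+vec[2] = 8+25 = 33 → [8, 0, 25, 33]
vec[0] = 1 → [1, 0, 25, 33]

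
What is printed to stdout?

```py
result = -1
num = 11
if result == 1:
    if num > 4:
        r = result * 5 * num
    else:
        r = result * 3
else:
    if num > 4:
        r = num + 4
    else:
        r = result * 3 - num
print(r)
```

result=-1, num=11
result == 1 is False; num > 4 is True
→ r = num + 4 = 15

15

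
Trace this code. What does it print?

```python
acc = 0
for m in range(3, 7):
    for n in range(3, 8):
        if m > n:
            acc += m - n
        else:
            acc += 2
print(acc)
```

38

m=3,n=3: not 3>3, acc = 0+2 = 2
m=3,n=4: not 3>4, acc = 2+2 = 4
m=3,n=5: not 3>5, acc = 4+2 = 6
m=3,n=6: not 3>6, acc = 6+2 = 8
m=3,n=7: not 3>7, acc = 8+2 = 10
m=4,n=3: 4>3, acc = 10+1 = 11
m=4,n=4: not 4>4, acc = 11+2 = 13
m=4,n=5: not 4>5, acc = 13+2 = 15
m=4,n=6: not 4>6, acc = 15+2 = 17
m=4,n=7: not 4>7, acc = 17+2 = 19
m=5,n=3: 5>3, acc = 19+2 = 21
m=5,n=4: 5>4, acc = 21+1 = 22
m=5,n=5: not 5>5, acc = 22+2 = 24
m=5,n=6: not 5>6, acc = 24+2 = 26
m=5,n=7: not 5>7, acc = 26+2 = 28
m=6,n=3: 6>3, acc = 28+3 = 31
m=6,n=4: 6>4, acc = 31+2 = 33
m=6,n=5: 6>5, acc = 33+1 = 34
m=6,n=6: not 6>6, acc = 34+2 = 36
m=6,n=7: not 6>7, acc = 36+2 = 38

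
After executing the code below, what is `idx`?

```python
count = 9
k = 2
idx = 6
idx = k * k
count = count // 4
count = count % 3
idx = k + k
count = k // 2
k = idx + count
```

idx = 2*2 = 4
count = 9//4 = 2
count = 2%3 = 2
idx = 2+2 = 4
count = 2//2 = 1
k = 4+1 = 5

4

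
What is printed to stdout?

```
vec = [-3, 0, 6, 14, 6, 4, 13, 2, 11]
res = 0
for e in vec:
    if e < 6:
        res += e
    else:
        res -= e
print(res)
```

-47

e=-3: <6, res = 0+(-3) = -3
e=0: <6, res = (-3)+0 = -3
e=6: not <6, res = (-3)-6 = -9
e=14: not <6, res = (-9)-14 = -23
e=6: not <6, res = (-23)-6 = -29
e=4: <6, res = (-29)+4 = -25
e=13: not <6, res = (-25)-13 = -38
e=2: <6, res = (-38)+2 = -36
e=11: not <6, res = (-36)-11 = -47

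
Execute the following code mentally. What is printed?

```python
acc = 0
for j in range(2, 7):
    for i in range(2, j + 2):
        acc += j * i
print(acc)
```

355

j=2,i=2: acc = 0+4 = 4
j=2,i=3: acc = 4+6 = 10
j=3,i=2: acc = 10+6 = 16
j=3,i=3: acc = 16+9 = 25
j=3,i=4: acc = 25+12 = 37
j=4,i=2: acc = 37+8 = 45
j=4,i=3: acc = 45+12 = 57
j=4,i=4: acc = 57+16 = 73
j=4,i=5: acc = 73+20 = 93
j=5,i=2: acc = 93+10 = 103
j=5,i=3: acc = 103+15 = 118
j=5,i=4: acc = 118+20 = 138
j=5,i=5: acc = 138+25 = 163
j=5,i=6: acc = 163+30 = 193
j=6,i=2: acc = 193+12 = 205
j=6,i=3: acc = 205+18 = 223
j=6,i=4: acc = 223+24 = 247
j=6,i=5: acc = 247+30 = 277
j=6,i=6: acc = 277+36 = 313
j=6,i=7: acc = 313+42 = 355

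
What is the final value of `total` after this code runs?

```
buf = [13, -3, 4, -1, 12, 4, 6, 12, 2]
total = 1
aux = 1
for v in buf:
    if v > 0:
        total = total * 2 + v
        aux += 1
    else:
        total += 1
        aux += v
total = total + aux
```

v=13: >0, total = 1*2+13 = 15; aux=2
v=-3: not >0, total = 15+1 = 16; aux=-1
v=4: >0, total = 16*2+4 = 36; aux=0
v=-1: not >0, total = 36+1 = 37; aux=-1
v=12: >0, total = 37*2+12 = 86; aux=0
v=4: >0, total = 86*2+4 = 176; aux=1
v=6: >0, total = 176*2+6 = 358; aux=2
v=12: >0, total = 358*2+12 = 728; aux=3
v=2: >0, total = 728*2+2 = 1458; aux=4
total+aux = 1458+4 = 1462

1462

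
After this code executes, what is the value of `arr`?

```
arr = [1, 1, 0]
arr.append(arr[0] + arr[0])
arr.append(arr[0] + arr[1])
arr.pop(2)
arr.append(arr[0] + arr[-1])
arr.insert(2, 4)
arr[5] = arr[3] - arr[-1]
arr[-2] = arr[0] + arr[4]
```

append arr[0]+arr[0] = 1+1 = 2 → [1, 1, 0, 2]
append arr[0]+arr[1] = 1+1 = 2 → [1, 1, 0, 2, 2]
pop(2) removes 0 → [1, 1, 2, 2]
append arr[0]+arr[-1] = 1+2 = 3 → [1, 1, 2, 2, 3]
insert 4 at 2 → [1, 1, 4, 2, 2, 3]
arr[5] = arr[3]-arr[-1] = 2-3 = -1 → [1, 1, 4, 2, 2, -1]
arr[-2] = arr[0]+arr[4] = 1+2 = 3 → [1, 1, 4, 2, 3, -1]

[1, 1, 4, 2, 3, -1]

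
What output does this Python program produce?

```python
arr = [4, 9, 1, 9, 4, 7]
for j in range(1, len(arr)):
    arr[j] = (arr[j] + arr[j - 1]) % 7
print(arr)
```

j=1: arr[1] = (9+4)%7 = 6 → [4, 6, 1, 9, 4, 7]
j=2: arr[2] = (1+6)%7 = 0 → [4, 6, 0, 9, 4, 7]
j=3: arr[3] = (9+0)%7 = 2 → [4, 6, 0, 2, 4, 7]
j=4: arr[4] = (4+2)%7 = 6 → [4, 6, 0, 2, 6, 7]
j=5: arr[5] = (7+6)%7 = 6 → [4, 6, 0, 2, 6, 6]

[4, 6, 0, 2, 6, 6]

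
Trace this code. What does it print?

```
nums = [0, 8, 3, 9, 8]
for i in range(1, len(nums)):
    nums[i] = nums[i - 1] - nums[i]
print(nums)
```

i=1: nums[1] = 0-8 = -8 → [0, -8, 3, 9, 8]
i=2: nums[2] = (-8)-3 = -11 → [0, -8, -11, 9, 8]
i=3: nums[3] = (-11)-9 = -20 → [0, -8, -11, -20, 8]
i=4: nums[4] = (-20)-8 = -28 → [0, -8, -11, -20, -28]

[0, -8, -11, -20, -28]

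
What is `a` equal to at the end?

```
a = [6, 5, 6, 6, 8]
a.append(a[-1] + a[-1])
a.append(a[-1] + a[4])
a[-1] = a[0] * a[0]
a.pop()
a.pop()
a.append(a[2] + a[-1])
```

[6, 5, 6, 6, 8, 14]

append a[-1]+a[-1] = 8+8 = 16 → [6, 5, 6, 6, 8, 16]
append a[-1]+a[4] = 16+8 = 24 → [6, 5, 6, 6, 8, 16, 24]
a[-1] = a[0]*a[0] = 6*6 = 36 → [6, 5, 6, 6, 8, 16, 36]
pop() removes 36 → [6, 5, 6, 6, 8, 16]
pop() removes 16 → [6, 5, 6, 6, 8]
append a[2]+a[-1] = 6+8 = 14 → [6, 5, 6, 6, 8, 14]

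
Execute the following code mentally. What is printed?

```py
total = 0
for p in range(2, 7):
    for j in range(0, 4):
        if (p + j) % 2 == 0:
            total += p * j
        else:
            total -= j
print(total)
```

p=2,j=0: even sum, total = 0+0 = 0
p=2,j=1: odd sum, total = 0-1 = -1
p=2,j=2: even sum, total = (-1)+4 = 3
p=2,j=3: odd sum, total = 3-3 = 0
p=3,j=0: odd sum, total = 0-0 = 0
p=3,j=1: even sum, total = 0+3 = 3
p=3,j=2: odd sum, total = 3-2 = 1
p=3,j=3: even sum, total = 1+9 = 10
p=4,j=0: even sum, total = 10+0 = 10
p=4,j=1: odd sum, total = 10-1 = 9
p=4,j=2: even sum, total = 9+8 = 17
p=4,j=3: odd sum, total = 17-3 = 14
p=5,j=0: odd sum, total = 14-0 = 14
p=5,j=1: even sum, total = 14+5 = 19
p=5,j=2: odd sum, total = 19-2 = 17
p=5,j=3: even sum, total = 17+15 = 32
p=6,j=0: even sum, total = 32+0 = 32
p=6,j=1: odd sum, total = 32-1 = 31
p=6,j=2: even sum, total = 31+12 = 43
p=6,j=3: odd sum, total = 43-3 = 40

40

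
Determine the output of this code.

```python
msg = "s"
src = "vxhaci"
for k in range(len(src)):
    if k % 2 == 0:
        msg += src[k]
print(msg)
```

k=0: add 'v' → 'sv'
k=1: skip
k=2: add 'h' → 'svh'
k=3: skip
k=4: add 'c' → 'svhc'
k=5: skip

svhc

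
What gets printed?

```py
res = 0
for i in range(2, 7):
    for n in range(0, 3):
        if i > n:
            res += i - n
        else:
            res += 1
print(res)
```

i=2,n=0: 2>0, res = 0+2 = 2
i=2,n=1: 2>1, res = 2+1 = 3
i=2,n=2: not 2>2, res = 3+1 = 4
i=3,n=0: 3>0, res = 4+3 = 7
i=3,n=1: 3>1, res = 7+2 = 9
i=3,n=2: 3>2, res = 9+1 = 10
i=4,n=0: 4>0, res = 10+4 = 14
i=4,n=1: 4>1, res = 14+3 = 17
i=4,n=2: 4>2, res = 17+2 = 19
i=5,n=0: 5>0, res = 19+5 = 24
i=5,n=1: 5>1, res = 24+4 = 28
i=5,n=2: 5>2, res = 28+3 = 31
i=6,n=0: 6>0, res = 31+6 = 37
i=6,n=1: 6>1, res = 37+5 = 42
i=6,n=2: 6>2, res = 42+4 = 46

46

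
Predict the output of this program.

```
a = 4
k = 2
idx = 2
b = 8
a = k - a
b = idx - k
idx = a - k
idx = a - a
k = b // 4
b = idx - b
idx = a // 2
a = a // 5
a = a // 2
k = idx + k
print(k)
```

-1

a = 2-4 = -2
b = 2-2 = 0
idx = (-2)-2 = -4
idx = (-2)-(-2) = 0
k = 0//4 = 0
b = 0-0 = 0
idx = (-2)//2 = -1
a = (-2)//5 = -1
a = (-1)//2 = -1
k = (-1)+0 = -1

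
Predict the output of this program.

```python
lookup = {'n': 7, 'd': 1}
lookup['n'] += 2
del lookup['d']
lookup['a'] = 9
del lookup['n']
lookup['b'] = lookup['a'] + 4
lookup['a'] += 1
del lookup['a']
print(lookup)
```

lookup['n'] = 7+2 = 9 → {'n': 9, 'd': 1}
del 'd' → {'n': 9}
lookup['a'] = 9 → {'n': 9, 'a': 9}
del 'n' → {'a': 9}
lookup['b'] = lookup['a']+4 = 13 → {'a': 9, 'b': 13}
lookup['a'] = 9+1 = 10 → {'a': 10, 'b': 13}
del 'a' → {'b': 13}

{'b': 13}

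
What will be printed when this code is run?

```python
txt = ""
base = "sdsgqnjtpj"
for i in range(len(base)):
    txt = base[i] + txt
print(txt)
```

i=0: prepend 's' → 's'
i=1: prepend 'd' → 'ds'
i=2: prepend 's' → 'sds'
i=3: prepend 'g' → 'gsds'
i=4: prepend 'q' → 'qgsds'
i=5: prepend 'n' → 'nqgsds'
i=6: prepend 'j' → 'jnqgsds'
i=7: prepend 't' → 'tjnqgsds'
i=8: prepend 'p' → 'ptjnqgsds'
i=9: prepend 'j' → 'jptjnqgsds'

jptjnqgsds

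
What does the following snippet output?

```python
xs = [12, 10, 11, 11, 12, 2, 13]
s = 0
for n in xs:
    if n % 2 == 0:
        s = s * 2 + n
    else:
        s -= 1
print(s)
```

n=12: even, s = 0*2+12 = 12
n=10: even, s = 12*2+10 = 34
n=11: not even, s = 34-1 = 33
n=11: not even, s = 33-1 = 32
n=12: even, s = 32*2+12 = 76
n=2: even, s = 76*2+2 = 154
n=13: not even, s = 154-1 = 153

153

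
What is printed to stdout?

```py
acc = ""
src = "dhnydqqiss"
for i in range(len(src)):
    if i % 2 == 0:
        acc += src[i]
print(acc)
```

i=0: add 'd' → 'd'
i=1: skip
i=2: add 'n' → 'dn'
i=3: skip
i=4: add 'd' → 'dnd'
i=5: skip
i=6: add 'q' → 'dndq'
i=7: skip
i=8: add 's' → 'dndqs'
i=9: skip

dndqs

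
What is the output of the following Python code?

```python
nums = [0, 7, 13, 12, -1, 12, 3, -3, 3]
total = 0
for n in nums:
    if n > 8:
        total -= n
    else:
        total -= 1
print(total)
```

-43

n=0: not >8, total = 0-1 = -1
n=7: not >8, total = (-1)-1 = -2
n=13: >8, total = (-2)-13 = -15
n=12: >8, total = (-15)-12 = -27
n=-1: not >8, total = (-27)-1 = -28
n=12: >8, total = (-28)-12 = -40
n=3: not >8, total = (-40)-1 = -41
n=-3: not >8, total = (-41)-1 = -42
n=3: not >8, total = (-42)-1 = -43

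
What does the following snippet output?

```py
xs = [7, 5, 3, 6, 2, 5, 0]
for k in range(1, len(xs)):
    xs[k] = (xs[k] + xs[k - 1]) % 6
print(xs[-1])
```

k=1: xs[1] = (5+7)%6 = 0 → [7, 0, 3, 6, 2, 5, 0]
k=2: xs[2] = (3+0)%6 = 3 → [7, 0, 3, 6, 2, 5, 0]
k=3: xs[3] = (6+3)%6 = 3 → [7, 0, 3, 3, 2, 5, 0]
k=4: xs[4] = (2+3)%6 = 5 → [7, 0, 3, 3, 5, 5, 0]
k=5: xs[5] = (5+5)%6 = 4 → [7, 0, 3, 3, 5, 4, 0]
k=6: xs[6] = (0+4)%6 = 4 → [7, 0, 3, 3, 5, 4, 4]

4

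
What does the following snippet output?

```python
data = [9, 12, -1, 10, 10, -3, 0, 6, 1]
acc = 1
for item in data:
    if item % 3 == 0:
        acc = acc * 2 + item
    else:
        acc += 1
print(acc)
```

item=9: %3==0, acc = 1*2+9 = 11
item=12: %3==0, acc = 11*2+12 = 34
item=-1: not %3==0, acc = 34+1 = 35
item=10: not %3==0, acc = 35+1 = 36
item=10: not %3==0, acc = 36+1 = 37
item=-3: %3==0, acc = 37*2+(-3) = 71
item=0: %3==0, acc = 71*2+0 = 142
item=6: %3==0, acc = 142*2+6 = 290
item=1: not %3==0, acc = 290+1 = 291

291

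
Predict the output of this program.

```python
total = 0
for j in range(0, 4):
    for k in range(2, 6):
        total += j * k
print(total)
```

84

j=0,k=2: total = 0+0 = 0
j=0,k=3: total = 0+0 = 0
j=0,k=4: total = 0+0 = 0
j=0,k=5: total = 0+0 = 0
j=1,k=2: total = 0+2 = 2
j=1,k=3: total = 2+3 = 5
j=1,k=4: total = 5+4 = 9
j=1,k=5: total = 9+5 = 14
j=2,k=2: total = 14+4 = 18
j=2,k=3: total = 18+6 = 24
j=2,k=4: total = 24+8 = 32
j=2,k=5: total = 32+10 = 42
j=3,k=2: total = 42+6 = 48
j=3,k=3: total = 48+9 = 57
j=3,k=4: total = 57+12 = 69
j=3,k=5: total = 69+15 = 84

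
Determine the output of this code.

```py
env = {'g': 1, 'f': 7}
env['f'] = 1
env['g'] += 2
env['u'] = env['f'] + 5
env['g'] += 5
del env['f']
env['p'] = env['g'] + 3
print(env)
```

env['f'] = 1 → {'g': 1, 'f': 1}
env['g'] = 1+2 = 3 → {'g': 3, 'f': 1}
env['u'] = env['f']+5 = 6 → {'g': 3, 'f': 1, 'u': 6}
env['g'] = 3+5 = 8 → {'g': 8, 'f': 1, 'u': 6}
del 'f' → {'g': 8, 'u': 6}
env['p'] = env['g']+3 = 11 → {'g': 8, 'u': 6, 'p': 11}

{'g': 8, 'u': 6, 'p': 11}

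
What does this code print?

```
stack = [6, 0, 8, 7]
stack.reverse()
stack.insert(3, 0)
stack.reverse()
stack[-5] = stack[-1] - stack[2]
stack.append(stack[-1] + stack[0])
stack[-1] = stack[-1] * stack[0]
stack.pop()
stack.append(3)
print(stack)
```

[7, 0, 0, 8, 7, 3]

reverse → [7, 8, 0, 6]
insert 0 at 3 → [7, 8, 0, 0, 6]
reverse → [6, 0, 0, 8, 7]
stack[-5] = stack[-1]-stack[2] = 7-0 = 7 → [7, 0, 0, 8, 7]
append stack[-1]+stack[0] = 7+7 = 14 → [7, 0, 0, 8, 7, 14]
stack[-1] = stack[-1]*stack[0] = 14*7 = 98 → [7, 0, 0, 8, 7, 98]
pop() removes 98 → [7, 0, 0, 8, 7]
append 3 → [7, 0, 0, 8, 7, 3]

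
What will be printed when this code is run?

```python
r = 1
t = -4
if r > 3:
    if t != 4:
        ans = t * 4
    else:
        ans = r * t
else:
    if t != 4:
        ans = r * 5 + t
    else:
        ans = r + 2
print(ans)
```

1

r=1, t=-4
r > 3 is False; t != 4 is True
→ ans = r * 5 + t = 1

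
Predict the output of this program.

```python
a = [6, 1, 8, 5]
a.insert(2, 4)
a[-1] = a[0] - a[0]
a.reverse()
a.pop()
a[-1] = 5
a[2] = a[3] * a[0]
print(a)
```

insert 4 at 2 → [6, 1, 4, 8, 5]
a[-1] = a[0]-a[0] = 6-6 = 0 → [6, 1, 4, 8, 0]
reverse → [0, 8, 4, 1, 6]
pop() removes 6 → [0, 8, 4, 1]
a[-1] = 5 → [0, 8, 4, 5]
a[2] = a[3]*a[0] = 5*0 = 0 → [0, 8, 0, 5]

[0, 8, 0, 5]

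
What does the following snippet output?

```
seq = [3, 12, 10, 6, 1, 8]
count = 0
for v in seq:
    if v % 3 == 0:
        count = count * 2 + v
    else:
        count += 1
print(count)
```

46

v=3: %3==0, count = 0*2+3 = 3
v=12: %3==0, count = 3*2+12 = 18
v=10: not %3==0, count = 18+1 = 19
v=6: %3==0, count = 19*2+6 = 44
v=1: not %3==0, count = 44+1 = 45
v=8: not %3==0, count = 45+1 = 46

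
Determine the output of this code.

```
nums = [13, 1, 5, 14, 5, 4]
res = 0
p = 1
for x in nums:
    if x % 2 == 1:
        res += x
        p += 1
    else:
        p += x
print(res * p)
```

x=13: odd, res = 0+13 = 13; p=2
x=1: odd, res = 13+1 = 14; p=3
x=5: odd, res = 14+5 = 19; p=4
x=14: not odd; p=18
x=5: odd, res = 19+5 = 24; p=19
x=4: not odd; p=23
res*p = 24*23 = 552

552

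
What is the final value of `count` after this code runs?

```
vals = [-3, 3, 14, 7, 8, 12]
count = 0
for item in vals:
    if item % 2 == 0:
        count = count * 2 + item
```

item=-3: not even
item=3: not even
item=14: even, count = 0*2+14 = 14
item=7: not even
item=8: even, count = 14*2+8 = 36
item=12: even, count = 36*2+12 = 84

84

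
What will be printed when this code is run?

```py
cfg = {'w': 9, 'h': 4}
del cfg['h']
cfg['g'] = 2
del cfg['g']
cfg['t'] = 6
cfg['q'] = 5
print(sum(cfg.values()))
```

del 'h' → {'w': 9}
cfg['g'] = 2 → {'w': 9, 'g': 2}
del 'g' → {'w': 9}
cfg['t'] = 6 → {'w': 9, 't': 6}
cfg['q'] = 5 → {'w': 9, 't': 6, 'q': 5}
sum of values = 20

20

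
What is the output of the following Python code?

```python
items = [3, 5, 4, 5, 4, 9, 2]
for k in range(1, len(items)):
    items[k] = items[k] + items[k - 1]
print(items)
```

[3, 8, 12, 17, 21, 30, 32]

k=1: items[1] = 5+3 = 8 → [3, 8, 4, 5, 4, 9, 2]
k=2: items[2] = 4+8 = 12 → [3, 8, 12, 5, 4, 9, 2]
k=3: items[3] = 5+12 = 17 → [3, 8, 12, 17, 4, 9, 2]
k=4: items[4] = 4+17 = 21 → [3, 8, 12, 17, 21, 9, 2]
k=5: items[5] = 9+21 = 30 → [3, 8, 12, 17, 21, 30, 2]
k=6: items[6] = 2+30 = 32 → [3, 8, 12, 17, 21, 30, 32]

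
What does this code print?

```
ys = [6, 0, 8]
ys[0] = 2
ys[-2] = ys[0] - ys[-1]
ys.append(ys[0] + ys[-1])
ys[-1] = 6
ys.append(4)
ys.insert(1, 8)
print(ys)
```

[2, 8, -6, 8, 6, 4]

ys[0] = 2 → [2, 0, 8]
ys[-2] = ys[0]-ys[-1] = 2-8 = -6 → [2, -6, 8]
append ys[0]+ys[-1] = 2+8 = 10 → [2, -6, 8, 10]
ys[-1] = 6 → [2, -6, 8, 6]
append 4 → [2, -6, 8, 6, 4]
insert 8 at 1 → [2, 8, -6, 8, 6, 4]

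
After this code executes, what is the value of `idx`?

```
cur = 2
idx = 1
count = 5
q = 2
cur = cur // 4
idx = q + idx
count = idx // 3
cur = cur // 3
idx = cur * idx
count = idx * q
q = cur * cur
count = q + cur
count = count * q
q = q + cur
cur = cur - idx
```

0

cur = 2//4 = 0
idx = 2+1 = 3
count = 3//3 = 1
cur = 0//3 = 0
idx = 0*3 = 0
count = 0*2 = 0
q = 0*0 = 0
count = 0+0 = 0
count = 0*0 = 0
q = 0+0 = 0
cur = 0-0 = 0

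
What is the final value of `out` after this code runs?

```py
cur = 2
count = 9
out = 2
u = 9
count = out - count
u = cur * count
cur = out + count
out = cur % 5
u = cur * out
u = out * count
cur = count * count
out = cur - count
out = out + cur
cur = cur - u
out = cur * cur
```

2401

count = 2-9 = -7
u = 2*(-7) = -14
cur = 2+(-7) = -5
out = (-5)%5 = 0
u = (-5)*0 = 0
u = 0*(-7) = 0
cur = (-7)*(-7) = 49
out = 49-(-7) = 56
out = 56+49 = 105
cur = 49-0 = 49
out = 49*49 = 2401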